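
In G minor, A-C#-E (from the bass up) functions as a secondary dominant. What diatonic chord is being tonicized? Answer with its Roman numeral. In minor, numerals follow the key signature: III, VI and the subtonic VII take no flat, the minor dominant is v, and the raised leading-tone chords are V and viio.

The chord is a major triad on A.
A dominant resolves down a perfect fifth: A → D. In G minor, D is scale degree 5, i.e. V.

V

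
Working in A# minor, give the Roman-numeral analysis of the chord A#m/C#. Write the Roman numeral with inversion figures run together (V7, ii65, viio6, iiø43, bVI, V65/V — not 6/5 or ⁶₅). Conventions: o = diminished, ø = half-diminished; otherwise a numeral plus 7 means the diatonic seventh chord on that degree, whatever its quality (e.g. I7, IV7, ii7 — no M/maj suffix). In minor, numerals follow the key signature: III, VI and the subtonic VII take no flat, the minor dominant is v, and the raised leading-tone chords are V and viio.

i6

Stacked in thirds the chord is A#-C#-E#: a minor triad on A#.
A# is scale degree 1 in A# minor, and a minor triad on that degree is written i.
With C# in the bass the chord is in first inversion, so the figured bass is 6.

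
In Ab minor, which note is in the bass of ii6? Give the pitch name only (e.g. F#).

Db

ii in Ab minor has root Bb; the chord is Bb-Db-F.
The figure 6 means first inversion — the third is in the bass.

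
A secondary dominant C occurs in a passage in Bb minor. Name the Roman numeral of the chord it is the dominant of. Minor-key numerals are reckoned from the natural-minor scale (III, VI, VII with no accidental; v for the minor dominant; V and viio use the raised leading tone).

The chord is a major triad on C.
A dominant resolves down a perfect fifth: C → F. In Bb minor, F is scale degree 5, i.e. V.

V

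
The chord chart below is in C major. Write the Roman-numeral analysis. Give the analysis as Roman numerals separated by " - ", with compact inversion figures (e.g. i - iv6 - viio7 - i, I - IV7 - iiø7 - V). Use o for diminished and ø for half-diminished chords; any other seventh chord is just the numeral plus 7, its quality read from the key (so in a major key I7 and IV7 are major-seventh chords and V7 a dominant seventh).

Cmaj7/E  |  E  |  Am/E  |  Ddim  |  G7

I65 - V/vi - vi64 - iio - V7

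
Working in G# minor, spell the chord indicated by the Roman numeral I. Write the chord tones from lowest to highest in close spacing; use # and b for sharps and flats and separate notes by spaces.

I is the major tonic (Picardy third), borrowed from the parallel major. In G# minor that root is G#.
So the chord is G#-B#-D#.

G# B# D#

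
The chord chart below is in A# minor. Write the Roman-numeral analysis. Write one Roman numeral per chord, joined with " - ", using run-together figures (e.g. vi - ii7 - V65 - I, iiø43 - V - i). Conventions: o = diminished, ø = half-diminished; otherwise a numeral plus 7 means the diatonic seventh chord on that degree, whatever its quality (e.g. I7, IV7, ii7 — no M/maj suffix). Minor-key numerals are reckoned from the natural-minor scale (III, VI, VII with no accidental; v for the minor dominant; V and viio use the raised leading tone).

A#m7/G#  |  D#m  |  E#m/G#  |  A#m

i42 - iv - v6 - i

A#m7/G#: minor seventh chord on A# = scale degree 1 → i42.
D#m has root D#, degree 4 in A# minor, so iv.
E#m/G#: root E# is the dominant; minor triad there is v6.
A#m: minor triad on A# = scale degree 1 → i.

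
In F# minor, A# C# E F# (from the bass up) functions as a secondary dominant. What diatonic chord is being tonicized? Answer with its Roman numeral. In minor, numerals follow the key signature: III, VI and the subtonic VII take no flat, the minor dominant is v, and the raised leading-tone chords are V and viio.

iv

The chord is a dominant seventh chord on F#.
A dominant resolves down a perfect fifth: F# → B. In F# minor, B is scale degree 4, i.e. iv.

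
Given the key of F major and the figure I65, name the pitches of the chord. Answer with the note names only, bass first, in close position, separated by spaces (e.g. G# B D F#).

A C E F

In F major, the tonic is F, and the diatonic chord built there is a major seventh chord.
Stacking thirds from F gives F-A-C-E.
With the 65 figure the chord is in first inversion; from the bass A upward in close position it reads A-C-E-F.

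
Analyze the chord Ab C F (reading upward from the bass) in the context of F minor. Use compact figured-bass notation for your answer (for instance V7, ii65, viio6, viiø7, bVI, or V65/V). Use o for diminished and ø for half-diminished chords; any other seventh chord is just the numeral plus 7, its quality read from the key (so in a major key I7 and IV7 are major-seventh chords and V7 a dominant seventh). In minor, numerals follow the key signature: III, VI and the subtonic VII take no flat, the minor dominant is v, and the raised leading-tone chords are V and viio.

i6

The pitches F-Ab-C form a minor triad rooted on F.
F is scale degree 1 in F minor, and a minor triad on that degree is written i.
With Ab in the bass the chord is in first inversion, so the figured bass is 6.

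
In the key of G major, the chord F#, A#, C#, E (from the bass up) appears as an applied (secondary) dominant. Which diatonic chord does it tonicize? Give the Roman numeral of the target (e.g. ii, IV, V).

The chord is a dominant seventh chord on F#.
A dominant resolves down a perfect fifth: F# → B. In G major, B is scale degree 3, i.e. iii.

iii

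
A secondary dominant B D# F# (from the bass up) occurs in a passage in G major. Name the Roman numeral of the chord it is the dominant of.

The chord is a major triad on B.
A dominant resolves down a perfect fifth: B → E. In G major, E is scale degree 6, i.e. vi.

vi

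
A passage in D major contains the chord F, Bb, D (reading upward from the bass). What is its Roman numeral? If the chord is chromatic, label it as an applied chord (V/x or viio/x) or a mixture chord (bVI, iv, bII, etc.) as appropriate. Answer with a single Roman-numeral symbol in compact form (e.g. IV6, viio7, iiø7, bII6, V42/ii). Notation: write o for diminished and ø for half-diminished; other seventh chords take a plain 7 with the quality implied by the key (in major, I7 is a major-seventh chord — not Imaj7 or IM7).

Stacked in thirds the chord is Bb-D-F: a major triad on Bb.
Bb is the lowered sixth degree of D major (diatonic 6 would be B). This is a major triad on the lowered sixth degree, borrowed from the parallel minor.
With F in the bass the chord is in second inversion, so the figured bass is 64.

bVI64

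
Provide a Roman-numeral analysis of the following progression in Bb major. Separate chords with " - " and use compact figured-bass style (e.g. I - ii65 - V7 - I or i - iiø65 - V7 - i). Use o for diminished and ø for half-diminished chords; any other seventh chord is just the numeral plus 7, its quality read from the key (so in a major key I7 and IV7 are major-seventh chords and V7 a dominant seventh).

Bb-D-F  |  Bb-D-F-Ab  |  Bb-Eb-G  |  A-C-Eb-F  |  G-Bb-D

Bb-D-F: major triad on Bb = scale degree 1 → I.
Bb-D-F-Ab: a dominant seventh chord on Bb, the applied dominant of IV → V7/IV.
Bb-Eb-G: major triad on Eb = scale degree 4 → IV64.
A-C-Eb-F: dominant seventh chord on F = scale degree 5 → V65.
G-Bb-D: minor triad on G = scale degree 6 → vi.

I - V7/IV - IV64 - V65 - vi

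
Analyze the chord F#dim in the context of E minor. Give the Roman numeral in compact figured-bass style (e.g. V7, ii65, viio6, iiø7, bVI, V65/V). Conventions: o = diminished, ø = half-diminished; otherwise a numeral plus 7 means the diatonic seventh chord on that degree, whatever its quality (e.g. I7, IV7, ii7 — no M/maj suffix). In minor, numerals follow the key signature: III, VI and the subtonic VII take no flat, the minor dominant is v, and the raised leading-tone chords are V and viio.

iio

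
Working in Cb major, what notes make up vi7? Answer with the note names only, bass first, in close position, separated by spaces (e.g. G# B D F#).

In Cb major, the submediant is Ab, and the diatonic chord built there is a minor seventh chord.
Stacking thirds from Ab gives Ab-Cb-Eb-Gb.

Ab Cb Eb Gb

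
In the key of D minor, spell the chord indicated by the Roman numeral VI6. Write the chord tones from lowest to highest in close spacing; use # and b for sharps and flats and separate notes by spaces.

D F Bb

The numeral's case and figure indicate a major triad. In D minor its root, the sixth degree, is Bb.
Stacking thirds from Bb gives Bb-D-F.
With the 6 figure the chord is in first inversion; from the bass D upward in close position it reads D-F-Bb.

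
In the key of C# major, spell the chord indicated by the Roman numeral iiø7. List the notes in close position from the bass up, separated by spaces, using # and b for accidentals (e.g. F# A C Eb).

Scale degree 2 in C# major is D#; here the chord built on it is altered to a half-diminished seventh chord. iiø7 is the half-diminished supertonic seventh, borrowed from the parallel minor.
So the chord is D#-F#-A-C#, a half-diminished seventh chord.

D# F# A C#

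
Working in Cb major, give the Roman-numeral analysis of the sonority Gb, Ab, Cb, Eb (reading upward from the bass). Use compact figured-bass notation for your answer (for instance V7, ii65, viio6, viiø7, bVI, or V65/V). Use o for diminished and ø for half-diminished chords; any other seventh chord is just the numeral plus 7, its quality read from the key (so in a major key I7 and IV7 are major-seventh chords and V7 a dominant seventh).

vi42

The pitches Ab-Cb-Eb-Gb form a minor seventh chord rooted on Ab.
In Cb major, Ab is the submediant; the diatonic minor seventh chord there is vi7.
With Gb in the bass the chord is in third inversion, so the figured bass is 42.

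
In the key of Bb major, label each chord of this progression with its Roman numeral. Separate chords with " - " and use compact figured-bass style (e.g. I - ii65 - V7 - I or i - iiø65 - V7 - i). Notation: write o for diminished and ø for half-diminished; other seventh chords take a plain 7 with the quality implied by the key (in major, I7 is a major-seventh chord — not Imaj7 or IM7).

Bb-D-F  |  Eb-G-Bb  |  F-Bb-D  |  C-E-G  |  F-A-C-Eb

I - IV - I64 - V/V - V7

Bb-D-F: major triad on Bb = scale degree 1 → I.
Eb-G-Bb has root Eb, degree 4 in Bb major, so IV.
F-Bb-D: root Bb is the tonic; major triad there is I64.
C-E-G: chromatic; C is V of V, so V/V.
F-A-C-Eb: root F is the dominant; dominant seventh chord there is V7.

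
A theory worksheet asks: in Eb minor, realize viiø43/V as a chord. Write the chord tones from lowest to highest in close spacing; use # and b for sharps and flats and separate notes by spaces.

Eb G A C

viiø43/V is a secondary leading-tone chord. The target V is Bb in Eb minor; the applied chord is rooted a semitone below, on A.
Building a half-diminished seventh chord on A gives A-C-Eb-G.
With the 43 figure the chord is in second inversion; from the bass Eb upward in close position it reads Eb-G-A-C.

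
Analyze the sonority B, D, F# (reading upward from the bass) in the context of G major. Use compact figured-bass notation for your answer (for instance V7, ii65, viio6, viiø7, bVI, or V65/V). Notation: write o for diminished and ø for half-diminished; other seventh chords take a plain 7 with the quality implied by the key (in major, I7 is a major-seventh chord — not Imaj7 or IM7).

The pitches B-D-F# form a minor triad rooted on B.
In G major, B is the mediant; the diatonic minor triad there is iii.

iii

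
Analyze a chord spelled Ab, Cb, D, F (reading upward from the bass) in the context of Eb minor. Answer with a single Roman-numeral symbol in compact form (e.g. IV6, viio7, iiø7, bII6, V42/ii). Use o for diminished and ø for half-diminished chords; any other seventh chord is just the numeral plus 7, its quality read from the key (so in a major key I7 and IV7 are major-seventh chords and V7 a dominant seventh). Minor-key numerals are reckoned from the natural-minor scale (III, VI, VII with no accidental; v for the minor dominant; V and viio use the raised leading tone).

viio43

Stacked in thirds the chord is D-F-Ab-Cb: a fully diminished seventh chord on D.
D is scale degree 7 in Eb minor, and a fully diminished seventh chord on that degree is written viio7.
With Ab in the bass the chord is in second inversion, so the figured bass is 43.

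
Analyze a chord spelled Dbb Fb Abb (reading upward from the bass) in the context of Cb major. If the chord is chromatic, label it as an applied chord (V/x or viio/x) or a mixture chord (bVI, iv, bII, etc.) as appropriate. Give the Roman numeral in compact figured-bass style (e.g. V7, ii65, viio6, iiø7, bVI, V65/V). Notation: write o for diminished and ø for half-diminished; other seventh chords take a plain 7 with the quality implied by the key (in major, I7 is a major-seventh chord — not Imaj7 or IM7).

Stacked in thirds the chord is Dbb-Fb-Abb: a major triad on Dbb.
Dbb is the lowered second degree of Cb major (diatonic 2 would be Db). This is the Neapolitan chord — a major triad on the lowered second degree.

bII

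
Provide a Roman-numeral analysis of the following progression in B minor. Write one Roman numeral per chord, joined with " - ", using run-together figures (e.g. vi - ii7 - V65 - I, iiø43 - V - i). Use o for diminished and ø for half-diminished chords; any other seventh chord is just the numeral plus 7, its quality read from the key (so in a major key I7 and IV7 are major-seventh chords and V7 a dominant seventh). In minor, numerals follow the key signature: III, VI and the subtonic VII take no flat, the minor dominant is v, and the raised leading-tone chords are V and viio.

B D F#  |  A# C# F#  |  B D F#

i - V6 - i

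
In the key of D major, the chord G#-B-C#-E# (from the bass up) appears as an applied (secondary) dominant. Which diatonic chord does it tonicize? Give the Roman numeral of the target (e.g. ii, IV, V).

iii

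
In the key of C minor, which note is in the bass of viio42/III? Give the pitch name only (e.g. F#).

Cb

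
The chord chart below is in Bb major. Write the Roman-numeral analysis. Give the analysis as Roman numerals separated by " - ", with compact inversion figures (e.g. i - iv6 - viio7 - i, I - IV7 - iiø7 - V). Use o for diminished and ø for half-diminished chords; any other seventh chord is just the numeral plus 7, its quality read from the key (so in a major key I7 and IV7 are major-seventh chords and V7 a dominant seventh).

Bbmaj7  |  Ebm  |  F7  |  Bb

I7 - iv - V7 - I

Bbmaj7: root Bb is the tonic; major seventh chord there is I7.
Ebm is non-diatonic — iv, a mixture chord from Bb minor.
F7 has root F, degree 5 in Bb major, so V7.
Bb has root Bb, degree 1 in Bb major, so I.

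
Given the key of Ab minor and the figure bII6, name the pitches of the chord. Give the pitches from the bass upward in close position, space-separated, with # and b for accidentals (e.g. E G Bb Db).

Db Fb Bbb

bII6 is the Neapolitan sixth — a major triad on the lowered second degree, here in its customary first inversion. In Ab minor that root is Bbb.
So the chord is Bbb-Db-Fb.
The figured bass 6 indicates first inversion, placing the third (Db) in the bass: Db-Fb-Bbb.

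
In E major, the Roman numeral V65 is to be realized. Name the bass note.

D#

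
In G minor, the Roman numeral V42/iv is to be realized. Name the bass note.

F

The applied chord V42/iv is rooted on G: G-B-D-F.
The figure 42 means third inversion — the seventh is in the bass.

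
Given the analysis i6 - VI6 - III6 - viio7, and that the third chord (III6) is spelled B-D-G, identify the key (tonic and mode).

E minor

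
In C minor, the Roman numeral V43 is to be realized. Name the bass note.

V in C minor has root G; the chord is G-B-D-F.
The figure 43 means second inversion — the fifth is in the bass.

D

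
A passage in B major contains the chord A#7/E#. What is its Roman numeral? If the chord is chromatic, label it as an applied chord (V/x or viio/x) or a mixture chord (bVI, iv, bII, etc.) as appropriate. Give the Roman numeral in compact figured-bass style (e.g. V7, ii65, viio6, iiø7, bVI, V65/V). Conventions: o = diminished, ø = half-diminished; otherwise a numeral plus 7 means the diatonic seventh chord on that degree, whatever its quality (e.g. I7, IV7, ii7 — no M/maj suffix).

Stacked in thirds the chord is A#-C##-E#-G#: a dominant seventh chord on A#.
A# is not a diatonic chord root with this quality in B major, but it lies a perfect fifth above D# (iii), so the chord functions as an applied dominant of iii.
With E# in the bass the chord is in second inversion, so the figured bass is 43.

V43/iii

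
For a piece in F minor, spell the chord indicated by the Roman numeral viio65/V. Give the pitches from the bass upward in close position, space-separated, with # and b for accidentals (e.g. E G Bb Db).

D F Ab B

The slash marks an applied leading-tone chord: viio of V. In F minor, V is C, so the leading tone to it is B, a half step below.
Building a fully diminished seventh chord on B gives B-D-F-Ab.
The figured bass 65 indicates first inversion, placing the third (D) in the bass: D-F-Ab-B.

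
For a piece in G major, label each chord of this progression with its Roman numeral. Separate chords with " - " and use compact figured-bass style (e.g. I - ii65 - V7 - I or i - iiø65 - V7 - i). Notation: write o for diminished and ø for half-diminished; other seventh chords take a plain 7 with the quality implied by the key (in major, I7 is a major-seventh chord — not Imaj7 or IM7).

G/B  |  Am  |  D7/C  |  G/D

I6 - ii - V42 - I64

G/B: major triad on G = scale degree 1 → I6.
Am: minor triad on A = scale degree 2 → ii.
D7/C: root D is the dominant; dominant seventh chord there is V42.
G/D has root G, degree 1 in G major, so I64.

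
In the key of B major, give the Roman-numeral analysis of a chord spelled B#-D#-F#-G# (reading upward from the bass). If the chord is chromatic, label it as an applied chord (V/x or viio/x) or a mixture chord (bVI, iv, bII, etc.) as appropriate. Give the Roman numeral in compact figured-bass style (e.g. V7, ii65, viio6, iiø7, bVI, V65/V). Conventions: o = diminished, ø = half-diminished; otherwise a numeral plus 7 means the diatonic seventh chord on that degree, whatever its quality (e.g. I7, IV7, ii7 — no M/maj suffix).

The pitches G#-B#-D#-F# form a dominant seventh chord rooted on G#.
G# is not a diatonic chord root with this quality in B major, but it lies a perfect fifth above C# (ii), so the chord functions as an applied dominant of ii.
With B# in the bass the chord is in first inversion, so the figured bass is 65.

V65/ii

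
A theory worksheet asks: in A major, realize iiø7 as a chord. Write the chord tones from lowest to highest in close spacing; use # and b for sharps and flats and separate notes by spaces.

Scale degree 2 in A major is B; here the chord built on it is altered to a half-diminished seventh chord. iiø7 is the half-diminished supertonic seventh, borrowed from the parallel minor.
So the chord is B-D-F-A, a half-diminished seventh chord.

B D F A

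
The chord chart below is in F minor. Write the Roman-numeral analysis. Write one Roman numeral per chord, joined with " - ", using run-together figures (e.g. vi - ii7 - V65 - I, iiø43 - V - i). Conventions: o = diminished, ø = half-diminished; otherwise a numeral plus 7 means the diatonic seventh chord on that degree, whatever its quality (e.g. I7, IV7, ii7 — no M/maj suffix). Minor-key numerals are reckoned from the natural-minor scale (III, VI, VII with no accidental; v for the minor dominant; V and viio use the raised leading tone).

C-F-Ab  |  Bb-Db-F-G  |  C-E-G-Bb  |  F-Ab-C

i64 - iiø65 - V7 - i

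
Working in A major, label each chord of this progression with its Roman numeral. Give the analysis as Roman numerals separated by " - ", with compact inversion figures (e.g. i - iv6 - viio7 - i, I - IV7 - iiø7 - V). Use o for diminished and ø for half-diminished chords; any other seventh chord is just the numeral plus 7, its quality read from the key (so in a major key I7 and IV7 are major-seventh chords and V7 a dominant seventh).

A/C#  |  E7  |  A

I6 - V7 - I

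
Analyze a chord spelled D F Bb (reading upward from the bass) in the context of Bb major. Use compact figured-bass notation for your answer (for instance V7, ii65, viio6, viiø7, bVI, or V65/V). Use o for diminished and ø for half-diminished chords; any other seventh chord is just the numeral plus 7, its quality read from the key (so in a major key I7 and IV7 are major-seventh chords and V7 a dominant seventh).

I6

The pitches Bb-D-F form a major triad rooted on Bb.
Bb is scale degree 1 in Bb major, and a major triad on that degree is written I.
With D in the bass the chord is in first inversion, so the figured bass is 6.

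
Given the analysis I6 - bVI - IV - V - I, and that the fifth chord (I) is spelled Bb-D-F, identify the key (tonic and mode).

Bb major

The chord Bb is a major triad rooted on Bb; its label is I.
If Bb is scale degree 1 and the mode makes that degree carry a major triad, the tonic is Bb and the mode is major.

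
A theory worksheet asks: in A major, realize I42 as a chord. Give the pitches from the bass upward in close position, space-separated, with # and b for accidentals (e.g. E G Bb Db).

In A major, the first degree is A, and the diatonic chord built there is a major seventh chord.
That chord is spelled A-C#-E-G#.
With the 42 figure the chord is in third inversion; from the bass G# upward in close position it reads G#-A-C#-E.

G# A C# E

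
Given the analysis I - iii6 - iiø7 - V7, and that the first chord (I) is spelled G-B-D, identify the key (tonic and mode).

The anchor chord is a major triad on G, labeled I.
If G is scale degree 1 and the mode makes that degree carry a major triad, the tonic is G and the mode is major.

G major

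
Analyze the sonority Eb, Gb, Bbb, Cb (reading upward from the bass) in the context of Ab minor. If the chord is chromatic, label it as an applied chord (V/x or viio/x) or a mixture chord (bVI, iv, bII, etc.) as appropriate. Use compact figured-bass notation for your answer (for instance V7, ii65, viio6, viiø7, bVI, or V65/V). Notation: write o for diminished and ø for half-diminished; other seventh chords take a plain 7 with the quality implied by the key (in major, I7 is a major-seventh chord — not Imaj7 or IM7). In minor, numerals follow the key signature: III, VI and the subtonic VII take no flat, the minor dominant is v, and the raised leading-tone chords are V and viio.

V65/VI

Stacked in thirds the chord is Cb-Eb-Gb-Bbb: a dominant seventh chord on Cb.
Cb is not a diatonic chord root with this quality in Ab minor, but it lies a perfect fifth above Fb (VI), so the chord functions as an applied dominant of VI.
With Eb in the bass the chord is in first inversion, so the figured bass is 65.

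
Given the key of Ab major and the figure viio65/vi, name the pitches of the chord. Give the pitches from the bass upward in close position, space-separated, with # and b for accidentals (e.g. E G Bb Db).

G Bb Db E

viio65/vi is a secondary leading-tone chord. The target vi is F in Ab major; the applied chord is rooted a semitone below, on E.
Building a fully diminished seventh chord on E gives E-G-Bb-Db.
The figured bass 65 indicates first inversion, placing the third (G) in the bass: G-Bb-Db-E.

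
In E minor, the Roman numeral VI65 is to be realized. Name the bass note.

VI in E minor has root C; the chord is C-E-G-B.
The figure 65 means first inversion — the third is in the bass.

E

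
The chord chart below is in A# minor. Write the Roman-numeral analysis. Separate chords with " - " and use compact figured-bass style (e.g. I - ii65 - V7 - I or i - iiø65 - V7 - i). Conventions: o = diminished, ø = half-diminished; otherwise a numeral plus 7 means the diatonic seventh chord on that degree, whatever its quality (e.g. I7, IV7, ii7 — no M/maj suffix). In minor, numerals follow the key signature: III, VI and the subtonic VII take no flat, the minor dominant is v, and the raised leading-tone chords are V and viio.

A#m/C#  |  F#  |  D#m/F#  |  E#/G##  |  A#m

A#m/C#: minor triad on A# = scale degree 1 → i6.
F#: major triad on F# = scale degree 6 → VI.
D#m/F#: root D# is the subdominant; minor triad there is iv6.
E#/G##: major triad on E# = scale degree 5 → V6.
A#m: root A# is the tonic; minor triad there is i.

i6 - VI - iv6 - V6 - i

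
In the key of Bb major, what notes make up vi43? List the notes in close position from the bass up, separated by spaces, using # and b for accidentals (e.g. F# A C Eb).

D F G Bb

In Bb major, scale degree 6 is G, and the diatonic chord built there is a minor seventh chord.
That chord is spelled G-Bb-D-F.
The figured bass 43 indicates second inversion, placing the fifth (D) in the bass: D-F-G-Bb.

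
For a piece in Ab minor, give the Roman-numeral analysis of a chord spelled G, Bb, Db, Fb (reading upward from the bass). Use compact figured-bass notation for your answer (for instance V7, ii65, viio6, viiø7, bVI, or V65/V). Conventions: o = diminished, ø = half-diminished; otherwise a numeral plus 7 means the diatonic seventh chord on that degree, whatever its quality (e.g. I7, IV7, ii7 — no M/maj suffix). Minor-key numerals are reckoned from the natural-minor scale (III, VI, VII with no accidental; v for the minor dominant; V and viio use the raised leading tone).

Stacked in thirds the chord is G-Bb-Db-Fb: a fully diminished seventh chord on G.
G is scale degree 7 in Ab minor, and a fully diminished seventh chord on that degree is written viio7.

viio7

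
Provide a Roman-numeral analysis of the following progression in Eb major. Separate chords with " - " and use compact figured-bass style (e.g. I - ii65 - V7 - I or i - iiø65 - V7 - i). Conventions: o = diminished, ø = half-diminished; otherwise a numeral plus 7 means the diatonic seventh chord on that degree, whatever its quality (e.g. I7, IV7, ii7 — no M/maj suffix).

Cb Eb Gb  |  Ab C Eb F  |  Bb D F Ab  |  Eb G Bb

bVI - ii65 - V7 - I

Cb-Eb-Gb: Cb with this quality isn't in the key; it's bVI, borrowed from the parallel minor.
Ab-C-Eb-F: root F is the supertonic; minor seventh chord there is ii65.
Bb-D-F-Ab: dominant seventh chord on Bb = scale degree 5 → V7.
Eb-G-Bb: root Eb is the tonic; major triad there is I.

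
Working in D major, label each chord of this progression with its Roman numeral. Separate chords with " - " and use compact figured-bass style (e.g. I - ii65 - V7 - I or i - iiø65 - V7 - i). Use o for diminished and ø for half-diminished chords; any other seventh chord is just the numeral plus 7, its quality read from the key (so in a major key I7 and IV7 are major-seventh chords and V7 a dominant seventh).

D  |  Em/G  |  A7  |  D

I - ii6 - V7 - I

D has root D, degree 1 in D major, so I.
Em/G: root E is the supertonic; minor triad there is ii6.
A7 has root A, degree 5 in D major, so V7.
D: root D is the tonic; major triad there is I.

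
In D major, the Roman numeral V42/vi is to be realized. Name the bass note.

E

The applied chord V42/vi is rooted on F#: F#-A#-C#-E.
The figure 42 means third inversion — the seventh is in the bass.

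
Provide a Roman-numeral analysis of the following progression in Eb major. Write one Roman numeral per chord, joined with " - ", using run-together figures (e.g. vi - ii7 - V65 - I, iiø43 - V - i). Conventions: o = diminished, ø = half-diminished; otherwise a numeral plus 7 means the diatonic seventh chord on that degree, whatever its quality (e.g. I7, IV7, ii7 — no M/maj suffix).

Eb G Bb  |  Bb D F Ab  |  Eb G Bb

I - V7 - I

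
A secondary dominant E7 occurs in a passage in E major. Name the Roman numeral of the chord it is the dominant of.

The chord is a dominant seventh chord on E.
A dominant resolves down a perfect fifth: E → A. In E major, A is scale degree 4, i.e. IV.

IV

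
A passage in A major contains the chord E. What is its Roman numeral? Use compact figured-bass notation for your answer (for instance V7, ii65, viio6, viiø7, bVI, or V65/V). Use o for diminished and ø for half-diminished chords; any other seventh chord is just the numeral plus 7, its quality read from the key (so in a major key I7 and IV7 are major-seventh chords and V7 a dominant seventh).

Stacked in thirds the chord is E-G#-B: a major triad on E.
E is scale degree 5 in A major, and a major triad on that degree is written V.

V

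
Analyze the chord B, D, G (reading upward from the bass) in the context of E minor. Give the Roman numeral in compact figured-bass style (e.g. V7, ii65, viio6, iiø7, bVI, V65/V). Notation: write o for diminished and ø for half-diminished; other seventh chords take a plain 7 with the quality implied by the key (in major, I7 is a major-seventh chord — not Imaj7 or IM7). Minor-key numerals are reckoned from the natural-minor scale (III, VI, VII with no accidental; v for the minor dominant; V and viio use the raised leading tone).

III6

The pitches G-B-D form a major triad rooted on G.
In E minor, G is the mediant; the diatonic major triad there is III.
With B in the bass the chord is in first inversion, so the figured bass is 6.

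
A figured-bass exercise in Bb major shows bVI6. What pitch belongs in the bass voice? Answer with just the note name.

bVI in Bb major has root Gb; the chord is Gb-Bb-Db.
The figure 6 means first inversion — the third is in the bass.

Bb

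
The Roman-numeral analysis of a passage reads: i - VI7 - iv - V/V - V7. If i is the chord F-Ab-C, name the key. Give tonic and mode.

F minor

i is given as F-Ab-C — a minor triad with root F.
If F is scale degree 1 and the mode makes that degree carry a minor triad, the tonic is F and the mode is minor.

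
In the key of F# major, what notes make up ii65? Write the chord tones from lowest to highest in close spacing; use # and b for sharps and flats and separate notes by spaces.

The numeral's case and figure indicate a minor seventh chord. In F# major its root, scale degree 2, is G#.
That chord is spelled G#-B-D#-F#.
With the 65 figure the chord is in first inversion; from the bass B upward in close position it reads B-D#-F#-G#.

B D# F# G#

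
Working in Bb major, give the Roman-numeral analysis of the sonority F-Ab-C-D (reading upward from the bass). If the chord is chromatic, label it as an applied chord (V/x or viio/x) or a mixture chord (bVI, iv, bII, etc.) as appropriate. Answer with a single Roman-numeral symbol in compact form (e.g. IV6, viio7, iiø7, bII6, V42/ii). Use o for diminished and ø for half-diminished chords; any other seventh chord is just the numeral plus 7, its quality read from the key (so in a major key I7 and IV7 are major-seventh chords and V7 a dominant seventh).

viiø65/IV

Stacked in thirds the chord is D-F-Ab-C: a half-diminished seventh chord on D.
D sits a half step below Eb (IV in Bb major); a diminished chord there is the applied leading-tone chord of IV.
With F in the bass the chord is in first inversion, so the figured bass is 65.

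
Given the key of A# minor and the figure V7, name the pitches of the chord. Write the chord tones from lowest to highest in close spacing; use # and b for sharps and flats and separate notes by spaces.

E# G## B# D#

In A# minor, scale degree 5 is E#. The dominant is major (leading tone raised), so V is a dominant seventh chord.
That chord is spelled E#-G##-B#-D#.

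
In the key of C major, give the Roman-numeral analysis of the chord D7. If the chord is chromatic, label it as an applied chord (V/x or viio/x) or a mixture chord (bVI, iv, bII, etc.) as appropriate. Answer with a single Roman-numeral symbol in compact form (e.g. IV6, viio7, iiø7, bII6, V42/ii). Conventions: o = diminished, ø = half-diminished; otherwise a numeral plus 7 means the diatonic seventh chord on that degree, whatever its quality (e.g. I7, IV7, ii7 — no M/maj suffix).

V7/V

The pitches D-F#-A-C form a dominant seventh chord rooted on D.
D is not a diatonic chord root with this quality in C major, but it lies a perfect fifth above G (V), so the chord functions as an applied dominant of V.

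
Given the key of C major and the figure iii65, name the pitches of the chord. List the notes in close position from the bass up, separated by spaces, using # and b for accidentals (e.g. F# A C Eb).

G B D E

In C major, the third degree is E, and the diatonic chord built there is a minor seventh chord.
That chord is spelled E-G-B-D.
With the 65 figure the chord is in first inversion; from the bass G upward in close position it reads G-B-D-E.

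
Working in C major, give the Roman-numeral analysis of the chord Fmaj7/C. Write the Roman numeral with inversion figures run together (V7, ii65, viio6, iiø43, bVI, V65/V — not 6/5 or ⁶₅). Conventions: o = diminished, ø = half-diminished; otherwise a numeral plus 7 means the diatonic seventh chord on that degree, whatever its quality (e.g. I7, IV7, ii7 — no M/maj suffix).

The pitches F-A-C-E form a major seventh chord rooted on F.
In C major, F is the subdominant; the diatonic major seventh chord there is IV7.
With C in the bass the chord is in second inversion, so the figured bass is 43.

IV43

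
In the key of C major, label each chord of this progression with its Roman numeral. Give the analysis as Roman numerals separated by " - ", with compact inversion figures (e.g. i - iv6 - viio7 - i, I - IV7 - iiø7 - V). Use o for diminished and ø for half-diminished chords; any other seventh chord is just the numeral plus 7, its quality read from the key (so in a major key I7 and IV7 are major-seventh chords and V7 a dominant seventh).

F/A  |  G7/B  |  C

IV6 - V65 - I

F/A has root F, degree 4 in C major, so IV6.
G7/B: dominant seventh chord on G = scale degree 5 → V65.
C has root C, degree 1 in C major, so I.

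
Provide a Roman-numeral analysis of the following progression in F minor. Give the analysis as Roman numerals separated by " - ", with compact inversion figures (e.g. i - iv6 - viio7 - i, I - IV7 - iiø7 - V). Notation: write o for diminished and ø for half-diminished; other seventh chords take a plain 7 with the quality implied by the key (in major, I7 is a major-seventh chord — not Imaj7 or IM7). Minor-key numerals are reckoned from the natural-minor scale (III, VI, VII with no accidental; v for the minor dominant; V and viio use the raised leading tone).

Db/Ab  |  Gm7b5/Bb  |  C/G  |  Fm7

Db/Ab has root Db, degree 6 in F minor, so VI64.
Gm7b5/Bb: root G is the supertonic; half-diminished seventh chord there is iiø65.
C/G: major triad on C = scale degree 5 → V64.
Fm7: root F is the tonic; minor seventh chord there is i7.

VI64 - iiø65 - V64 - i7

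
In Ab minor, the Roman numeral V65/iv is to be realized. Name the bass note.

C

The applied chord V65/iv is rooted on Ab: Ab-C-Eb-Gb.
The figure 65 means first inversion — the third is in the bass.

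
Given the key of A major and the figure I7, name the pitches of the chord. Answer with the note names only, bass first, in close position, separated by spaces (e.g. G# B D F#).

The numeral's case and figure indicate a major seventh chord. In A major its root, the tonic, is A.
That chord is spelled A-C#-E-G#.

A C# E G#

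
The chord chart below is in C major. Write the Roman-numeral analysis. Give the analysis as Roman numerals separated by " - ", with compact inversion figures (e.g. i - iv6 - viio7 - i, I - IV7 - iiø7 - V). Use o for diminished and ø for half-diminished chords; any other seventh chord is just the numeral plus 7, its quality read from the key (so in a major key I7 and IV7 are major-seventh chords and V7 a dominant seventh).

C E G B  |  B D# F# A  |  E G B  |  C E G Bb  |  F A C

C-E-G-B: root C is the tonic; major seventh chord there is I7.
B-D#-F#-A: chromatic; B is V of iii, so V7/iii.
E-G-B has root E, degree 3 in C major, so iii.
C-E-G-Bb is the secondary dominant of IV (dominant seventh chord on C): V7/IV.
F-A-C: major triad on F = scale degree 4 → IV.

I7 - V7/iii - iii - V7/IV - IV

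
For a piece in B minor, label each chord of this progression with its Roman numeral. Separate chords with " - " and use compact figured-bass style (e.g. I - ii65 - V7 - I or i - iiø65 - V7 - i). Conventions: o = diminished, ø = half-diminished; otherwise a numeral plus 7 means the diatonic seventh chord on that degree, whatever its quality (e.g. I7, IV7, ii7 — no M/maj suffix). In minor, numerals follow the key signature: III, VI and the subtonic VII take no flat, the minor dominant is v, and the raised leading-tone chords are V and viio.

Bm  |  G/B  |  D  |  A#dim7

i - VI6 - III - viio7

Bm: minor triad on B = scale degree 1 → i.
G/B has root G, degree 6 in B minor, so VI6.
D has root D, degree 3 in B minor, so III.
A#dim7: root A# is the leading tone; fully diminished seventh chord there is viio7.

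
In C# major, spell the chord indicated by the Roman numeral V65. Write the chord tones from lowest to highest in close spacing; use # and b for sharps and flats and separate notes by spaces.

The numeral's case and figure indicate a dominant seventh chord. In C# major its root, the fifth degree, is G#.
Stacking thirds from G# gives G#-B#-D#-F#.
The figured bass 65 indicates first inversion, placing the third (B#) in the bass: B#-D#-F#-G#.

B# D# F# G#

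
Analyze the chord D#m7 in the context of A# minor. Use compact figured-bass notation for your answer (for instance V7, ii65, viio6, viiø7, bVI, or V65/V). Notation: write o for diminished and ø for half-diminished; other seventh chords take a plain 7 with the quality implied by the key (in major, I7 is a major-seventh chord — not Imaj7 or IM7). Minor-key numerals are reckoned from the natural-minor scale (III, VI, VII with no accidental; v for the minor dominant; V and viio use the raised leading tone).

iv7

Stacked in thirds the chord is D#-F#-A#-C#: a minor seventh chord on D#.
In A# minor, D# is the subdominant; the diatonic minor seventh chord there is iv7.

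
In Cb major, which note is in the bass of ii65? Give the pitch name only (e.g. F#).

Fb

ii in Cb major has root Db; the chord is Db-Fb-Ab-Cb.
The figure 65 means first inversion — the third is in the bass.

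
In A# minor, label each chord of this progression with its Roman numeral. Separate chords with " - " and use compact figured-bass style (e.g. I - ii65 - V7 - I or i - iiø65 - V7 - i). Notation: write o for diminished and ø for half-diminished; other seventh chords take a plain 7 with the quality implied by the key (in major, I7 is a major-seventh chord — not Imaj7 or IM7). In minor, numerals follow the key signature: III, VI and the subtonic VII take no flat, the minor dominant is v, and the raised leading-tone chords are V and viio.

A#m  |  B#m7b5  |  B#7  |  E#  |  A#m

i - iiø7 - V7/V - V - i

A#m: root A# is the tonic; minor triad there is i.
B#m7b5 has root B#, degree 2 in A# minor, so iiø7.
B#7 is the secondary dominant of V (dominant seventh chord on B#): V7/V.
E#: major triad on E# = scale degree 5 → V.
A#m: root A# is the tonic; minor triad there is i.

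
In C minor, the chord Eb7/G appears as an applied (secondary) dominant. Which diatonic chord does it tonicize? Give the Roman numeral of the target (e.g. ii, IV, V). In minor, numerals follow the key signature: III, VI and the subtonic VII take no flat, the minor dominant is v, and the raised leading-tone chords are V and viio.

VI

The chord is a dominant seventh chord on Eb.
A dominant resolves down a perfect fifth: Eb → Ab. In C minor, Ab is scale degree 6, i.e. VI.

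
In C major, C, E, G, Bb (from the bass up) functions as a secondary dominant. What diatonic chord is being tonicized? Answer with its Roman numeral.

IV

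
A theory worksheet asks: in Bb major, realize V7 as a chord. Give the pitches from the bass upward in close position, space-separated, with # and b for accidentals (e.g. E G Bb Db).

F A C Eb

In Bb major, the dominant is F, and the diatonic chord built there is a dominant seventh chord.
That chord is spelled F-A-C-Eb.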